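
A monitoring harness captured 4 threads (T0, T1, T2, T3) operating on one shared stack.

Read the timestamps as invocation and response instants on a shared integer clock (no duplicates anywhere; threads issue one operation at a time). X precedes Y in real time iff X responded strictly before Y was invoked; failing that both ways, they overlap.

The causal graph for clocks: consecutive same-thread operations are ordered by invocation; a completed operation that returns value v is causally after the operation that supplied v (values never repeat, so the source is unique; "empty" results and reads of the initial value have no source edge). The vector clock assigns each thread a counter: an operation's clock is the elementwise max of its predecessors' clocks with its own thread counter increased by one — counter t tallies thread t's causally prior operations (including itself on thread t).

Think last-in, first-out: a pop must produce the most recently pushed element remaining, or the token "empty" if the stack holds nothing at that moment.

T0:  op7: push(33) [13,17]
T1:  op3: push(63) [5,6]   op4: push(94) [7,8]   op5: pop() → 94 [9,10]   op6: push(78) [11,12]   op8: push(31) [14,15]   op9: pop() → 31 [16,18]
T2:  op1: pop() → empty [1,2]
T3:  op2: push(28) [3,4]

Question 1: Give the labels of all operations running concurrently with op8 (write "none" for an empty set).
op7

op8 spans [14,15]: anything still running between times 14 and 15 counts as concurrent
op1 [1,2]: before
op2 [3,4]: before
op3 [5,6]: before
op4 [7,8]: before
op5 [9,10]: before
op6 [11,12]: before
op7 [13,17]: concurrent
op9 [16,18]: after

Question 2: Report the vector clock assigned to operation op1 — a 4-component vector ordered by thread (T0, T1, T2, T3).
(0, 0, 1, 0)

invoked at 3, op2 has no predecessors; its own T3 bump gives (0, 0, 0, 1)
invoked at 1, op1 has no predecessors; its own T2 bump gives (0, 0, 1, 0)
invoked at 5, op3 has no predecessors; its own T1 bump gives (0, 1, 0, 0)
invoked at 13, op7 has no predecessors; its own T0 bump gives (1, 0, 0, 0)
op4, invoked 7, takes VC(op3)=(0, 1, 0, 0) under max, adds 1 for T1 → (0, 2, 0, 0)
op5, invoked 9, takes VC(op4)=(0, 2, 0, 0) under max, adds 1 for T1 → (0, 3, 0, 0)
op6, invoked 11, takes VC(op5)=(0, 3, 0, 0) under max, adds 1 for T1 → (0, 4, 0, 0)
op8, invoked 14, takes VC(op6)=(0, 4, 0, 0) under max, adds 1 for T1 → (0, 5, 0, 0)
op9, invoked 16, takes VC(op8)=(0, 5, 0, 0) under max, adds 1 for T1 → (0, 6, 0, 0)
target: VC(op1) = (0, 0, 1, 0)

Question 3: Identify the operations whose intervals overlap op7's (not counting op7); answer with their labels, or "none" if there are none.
op8, op9

op7 runs from 13 to 17; window-overlapping ops are concurrent
op1 [1,2]: before
op2 [3,4]: before
op3 [5,6]: before
op4 [7,8]: before
op5 [9,10]: before
op6 [11,12]: before
op8 [14,15]: concurrent
op9 [16,18]: concurrent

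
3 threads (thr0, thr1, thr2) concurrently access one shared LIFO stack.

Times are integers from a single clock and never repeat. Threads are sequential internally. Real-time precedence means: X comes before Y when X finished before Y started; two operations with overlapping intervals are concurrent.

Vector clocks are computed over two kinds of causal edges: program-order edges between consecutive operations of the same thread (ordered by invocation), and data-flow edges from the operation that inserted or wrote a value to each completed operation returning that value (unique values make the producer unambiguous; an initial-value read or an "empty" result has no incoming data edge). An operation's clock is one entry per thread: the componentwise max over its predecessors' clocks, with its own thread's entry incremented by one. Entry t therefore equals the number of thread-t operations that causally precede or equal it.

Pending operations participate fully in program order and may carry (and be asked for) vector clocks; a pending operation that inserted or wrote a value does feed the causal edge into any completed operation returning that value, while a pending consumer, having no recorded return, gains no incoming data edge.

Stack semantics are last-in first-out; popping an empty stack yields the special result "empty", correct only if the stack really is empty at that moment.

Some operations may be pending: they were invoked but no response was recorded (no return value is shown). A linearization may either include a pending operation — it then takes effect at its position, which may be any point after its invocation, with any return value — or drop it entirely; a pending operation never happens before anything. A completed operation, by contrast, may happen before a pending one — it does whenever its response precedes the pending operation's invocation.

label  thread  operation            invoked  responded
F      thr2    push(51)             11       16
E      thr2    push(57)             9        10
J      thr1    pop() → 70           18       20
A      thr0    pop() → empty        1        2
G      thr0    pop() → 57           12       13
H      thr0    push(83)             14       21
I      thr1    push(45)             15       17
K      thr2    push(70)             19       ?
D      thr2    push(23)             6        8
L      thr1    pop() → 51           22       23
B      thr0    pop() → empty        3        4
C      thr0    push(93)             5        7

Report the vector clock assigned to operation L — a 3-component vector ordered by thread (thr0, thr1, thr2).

(0, 3, 4)

invoked at 6, D has no predecessors; its own thr2 bump gives (0, 0, 1)
invoked at 15, I has no predecessors; its own thr1 bump gives (0, 1, 0)
invoked at 1, A has no predecessors; its own thr0 bump gives (1, 0, 0)
merge at E (invoked 9): VC(D)=(0, 0, 1), own-thread bump on thr2 → (0, 0, 2)
merge at B (invoked 3): VC(A)=(1, 0, 0), own-thread bump on thr0 → (2, 0, 0)
merge at F (invoked 11): VC(E)=(0, 0, 2), own-thread bump on thr2 → (0, 0, 3)
merge at C (invoked 5): VC(B)=(2, 0, 0), own-thread bump on thr0 → (3, 0, 0)
merge at K (invoked 19): VC(F)=(0, 0, 3), own-thread bump on thr2 → (0, 0, 4)
merge at J (invoked 18): VC(I)=(0, 1, 0), VC(K)=(0, 0, 4), own-thread bump on thr1 → (0, 2, 4)
merge at G (invoked 12): VC(C)=(3, 0, 0), VC(E)=(0, 0, 2), own-thread bump on thr0 → (4, 0, 2)
merge at L (invoked 22): VC(F)=(0, 0, 3), VC(J)=(0, 2, 4), own-thread bump on thr1 → (0, 3, 4)
merge at H (invoked 14): VC(G)=(4, 0, 2), own-thread bump on thr0 → (5, 0, 2)
target: VC(L) = (0, 3, 4)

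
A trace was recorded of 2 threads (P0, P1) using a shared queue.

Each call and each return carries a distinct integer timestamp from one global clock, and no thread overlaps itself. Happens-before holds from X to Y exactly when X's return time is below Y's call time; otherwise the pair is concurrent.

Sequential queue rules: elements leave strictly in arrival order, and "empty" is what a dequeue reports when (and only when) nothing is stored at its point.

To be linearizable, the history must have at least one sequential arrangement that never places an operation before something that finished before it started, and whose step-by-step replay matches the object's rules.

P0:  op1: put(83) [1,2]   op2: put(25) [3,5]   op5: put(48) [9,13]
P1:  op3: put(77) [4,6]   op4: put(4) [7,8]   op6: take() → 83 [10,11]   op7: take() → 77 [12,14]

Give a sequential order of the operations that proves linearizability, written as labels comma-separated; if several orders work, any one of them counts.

1. op1 put(83), leaving queue <83>
2. op3 put(77), leaving queue <83,77>
3. op2 put(25), leaving queue <83,77,25>
4. op4 put(4), leaving queue <83,77,25,4>
5. op5 put(48), leaving queue <83,77,25,4,48>
6. op6 take() → 83, leaving queue <77,25,4,48>
7. op7 take() → 77, leaving queue <25,4,48>

op1, op3, op2, op4, op5, op6, op7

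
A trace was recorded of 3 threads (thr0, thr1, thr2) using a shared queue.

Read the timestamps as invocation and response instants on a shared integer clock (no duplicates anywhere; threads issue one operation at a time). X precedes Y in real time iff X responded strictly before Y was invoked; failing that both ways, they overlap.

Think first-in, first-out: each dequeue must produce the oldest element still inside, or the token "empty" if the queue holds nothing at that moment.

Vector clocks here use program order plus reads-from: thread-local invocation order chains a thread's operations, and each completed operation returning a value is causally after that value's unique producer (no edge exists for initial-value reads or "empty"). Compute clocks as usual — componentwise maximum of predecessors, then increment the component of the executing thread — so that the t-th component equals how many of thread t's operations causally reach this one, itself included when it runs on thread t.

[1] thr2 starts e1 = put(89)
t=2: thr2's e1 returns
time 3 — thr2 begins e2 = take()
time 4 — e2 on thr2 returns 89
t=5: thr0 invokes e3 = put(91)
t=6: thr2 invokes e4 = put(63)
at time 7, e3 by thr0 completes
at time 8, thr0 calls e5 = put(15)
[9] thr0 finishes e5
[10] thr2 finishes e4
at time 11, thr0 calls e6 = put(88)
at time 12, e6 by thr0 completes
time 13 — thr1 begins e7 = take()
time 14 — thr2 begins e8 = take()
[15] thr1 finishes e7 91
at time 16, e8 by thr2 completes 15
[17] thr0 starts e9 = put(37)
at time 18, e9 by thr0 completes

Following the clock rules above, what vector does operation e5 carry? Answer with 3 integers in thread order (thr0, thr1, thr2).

no predecessors for e1 (invoked 1): thr2 increments from zero → (0, 0, 1)
no predecessors for e3 (invoked 5): thr0 increments from zero → (1, 0, 0)
e2, invoked 3, takes VC(e1)=(0, 0, 1) under max, adds 1 for thr2 → (0, 0, 2)
e7, invoked 13, takes VC(e3)=(1, 0, 0) under max, adds 1 for thr1 → (1, 1, 0)
e5, invoked 8, takes VC(e3)=(1, 0, 0) under max, adds 1 for thr0 → (2, 0, 0)
e4, invoked 6, takes VC(e2)=(0, 0, 2) under max, adds 1 for thr2 → (0, 0, 3)
e6, invoked 11, takes VC(e5)=(2, 0, 0) under max, adds 1 for thr0 → (3, 0, 0)
e9, invoked 17, takes VC(e6)=(3, 0, 0) under max, adds 1 for thr0 → (4, 0, 0)
e8, invoked 14, takes VC(e4)=(0, 0, 3), VC(e5)=(2, 0, 0) under max, adds 1 for thr2 → (2, 0, 4)
target: VC(e5) = (2, 0, 0)

(2, 0, 0)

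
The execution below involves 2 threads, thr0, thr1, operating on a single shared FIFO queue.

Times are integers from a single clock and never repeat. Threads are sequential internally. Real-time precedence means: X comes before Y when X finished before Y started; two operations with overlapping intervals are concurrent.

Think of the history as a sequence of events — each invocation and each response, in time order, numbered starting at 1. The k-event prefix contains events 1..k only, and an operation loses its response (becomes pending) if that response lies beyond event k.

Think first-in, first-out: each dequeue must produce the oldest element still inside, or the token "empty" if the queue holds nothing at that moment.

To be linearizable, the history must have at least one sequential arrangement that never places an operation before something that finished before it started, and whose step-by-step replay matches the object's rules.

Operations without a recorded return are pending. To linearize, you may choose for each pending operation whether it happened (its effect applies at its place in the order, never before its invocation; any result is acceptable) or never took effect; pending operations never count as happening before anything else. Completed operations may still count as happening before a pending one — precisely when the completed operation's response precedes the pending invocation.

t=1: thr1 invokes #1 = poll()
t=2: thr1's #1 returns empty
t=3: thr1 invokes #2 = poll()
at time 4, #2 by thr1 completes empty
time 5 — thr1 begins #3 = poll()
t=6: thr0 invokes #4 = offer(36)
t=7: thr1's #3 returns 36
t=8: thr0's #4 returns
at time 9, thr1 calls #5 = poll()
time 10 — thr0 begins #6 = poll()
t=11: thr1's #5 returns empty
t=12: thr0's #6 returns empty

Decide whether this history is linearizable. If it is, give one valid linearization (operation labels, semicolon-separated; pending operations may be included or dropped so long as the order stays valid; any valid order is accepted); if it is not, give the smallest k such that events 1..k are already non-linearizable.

linearizable — witness: #1; #2; #4; #3; #5; #6

step 1: #1 poll() → empty — queue <>
step 2: #2 poll() → empty — queue <>
step 3: #4 offer(36) — queue <36>
step 4: #3 poll() → 36 — queue <>
step 5: #5 poll() → empty — queue <>
step 6: #6 poll() → empty — queue <>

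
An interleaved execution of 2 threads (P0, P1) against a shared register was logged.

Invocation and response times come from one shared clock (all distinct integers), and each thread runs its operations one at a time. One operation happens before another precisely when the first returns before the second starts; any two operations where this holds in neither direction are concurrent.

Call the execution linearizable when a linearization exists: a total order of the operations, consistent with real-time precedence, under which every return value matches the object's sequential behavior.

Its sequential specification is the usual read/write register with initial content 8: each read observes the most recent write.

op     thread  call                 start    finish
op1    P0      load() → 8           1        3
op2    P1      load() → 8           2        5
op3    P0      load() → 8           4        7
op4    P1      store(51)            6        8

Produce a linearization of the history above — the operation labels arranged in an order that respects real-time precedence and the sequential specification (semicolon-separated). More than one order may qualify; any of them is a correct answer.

op1; op2; op3; op4

after step 1 (op1 load() → 8): value 8
after step 2 (op2 load() → 8): value 8
after step 3 (op3 load() → 8): value 8
after step 4 (op4 store(51)): value 51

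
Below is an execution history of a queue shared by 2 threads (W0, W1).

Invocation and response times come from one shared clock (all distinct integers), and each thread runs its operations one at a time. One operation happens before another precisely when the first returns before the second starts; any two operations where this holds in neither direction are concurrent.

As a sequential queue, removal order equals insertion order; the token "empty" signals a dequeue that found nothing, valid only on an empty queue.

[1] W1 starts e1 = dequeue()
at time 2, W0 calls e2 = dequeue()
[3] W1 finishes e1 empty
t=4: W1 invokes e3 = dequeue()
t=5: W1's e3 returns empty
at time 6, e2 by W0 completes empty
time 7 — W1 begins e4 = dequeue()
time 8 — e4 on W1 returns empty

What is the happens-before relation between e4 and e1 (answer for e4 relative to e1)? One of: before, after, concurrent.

e4 spans [7,8], e1 spans [1,3]
resp(e1)=3 < inv(e4)=7

after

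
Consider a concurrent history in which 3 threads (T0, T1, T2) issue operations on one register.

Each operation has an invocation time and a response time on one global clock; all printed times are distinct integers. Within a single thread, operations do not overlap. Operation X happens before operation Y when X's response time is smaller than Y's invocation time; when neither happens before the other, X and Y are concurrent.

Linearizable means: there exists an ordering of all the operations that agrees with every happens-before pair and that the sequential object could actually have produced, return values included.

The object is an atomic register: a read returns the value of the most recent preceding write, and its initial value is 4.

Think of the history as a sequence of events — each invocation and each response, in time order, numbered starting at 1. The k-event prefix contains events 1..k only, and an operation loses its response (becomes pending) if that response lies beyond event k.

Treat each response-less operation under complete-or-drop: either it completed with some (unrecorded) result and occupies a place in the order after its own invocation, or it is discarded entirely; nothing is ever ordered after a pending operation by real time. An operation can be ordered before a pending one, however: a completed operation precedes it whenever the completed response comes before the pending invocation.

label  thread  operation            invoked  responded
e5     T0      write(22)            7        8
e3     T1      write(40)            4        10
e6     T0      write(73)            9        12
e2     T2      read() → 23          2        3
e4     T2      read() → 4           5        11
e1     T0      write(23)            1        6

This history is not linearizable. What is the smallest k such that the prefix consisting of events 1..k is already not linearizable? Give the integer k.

11

events 1..10 are linearizable, e.g. via e1, e2, e3, e4, e5:
after step 1 (e1 write(23)): value 23
after step 2 (e2 read() → 23): value 23
after step 3 (e3 write(40)): value 40
after step 4 (e4 read() (pending, included)): value 40
after step 5 (e5 write(22)): value 22
event 11 — e4's response, time 11 — after it, nothing linearizes
completion choices over the 1 pending operation (e6) were checked; none helps
one such order, e1, e2, e3, e4, e5 (pending dropped), breaks at step 4 where e4 read() → 4 is illegal
one such order, e1, e2, e3, e5, e4 (pending dropped), breaks at step 5 where e4 read() → 4 is illegal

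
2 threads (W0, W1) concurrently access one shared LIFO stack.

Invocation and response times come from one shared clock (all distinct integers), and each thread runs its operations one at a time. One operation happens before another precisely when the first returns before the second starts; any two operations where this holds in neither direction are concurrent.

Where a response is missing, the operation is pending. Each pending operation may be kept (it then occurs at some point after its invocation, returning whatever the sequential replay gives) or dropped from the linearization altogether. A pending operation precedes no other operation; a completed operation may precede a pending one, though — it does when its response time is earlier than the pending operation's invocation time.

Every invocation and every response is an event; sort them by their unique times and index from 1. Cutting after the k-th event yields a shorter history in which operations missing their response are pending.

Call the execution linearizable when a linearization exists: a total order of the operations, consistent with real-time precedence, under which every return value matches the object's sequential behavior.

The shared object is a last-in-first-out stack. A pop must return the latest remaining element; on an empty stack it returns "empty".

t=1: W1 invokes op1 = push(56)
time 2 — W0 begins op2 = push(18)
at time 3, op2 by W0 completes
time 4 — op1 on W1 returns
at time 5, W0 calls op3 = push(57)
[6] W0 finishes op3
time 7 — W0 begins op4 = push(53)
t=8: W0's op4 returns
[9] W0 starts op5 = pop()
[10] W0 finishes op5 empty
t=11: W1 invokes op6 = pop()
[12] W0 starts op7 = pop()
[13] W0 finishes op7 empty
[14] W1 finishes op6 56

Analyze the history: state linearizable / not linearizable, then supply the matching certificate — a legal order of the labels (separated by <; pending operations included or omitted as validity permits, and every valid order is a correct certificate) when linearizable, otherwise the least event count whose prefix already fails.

not linearizable — minimal violating prefix: 10 events

prefix check: 1..9 passes, 1..10 fails once op5's time-10 response joins
real-time-consistent orders of the 5 completed operations: 2 — all fail the LIFO stack replay
sample order op1, op2, op3, op4, op5 stalls at step 5 — op5 pop() → empty has no legal effect
sample order op2, op1, op3, op4, op5 stalls at step 5 — op5 pop() → empty has no legal effect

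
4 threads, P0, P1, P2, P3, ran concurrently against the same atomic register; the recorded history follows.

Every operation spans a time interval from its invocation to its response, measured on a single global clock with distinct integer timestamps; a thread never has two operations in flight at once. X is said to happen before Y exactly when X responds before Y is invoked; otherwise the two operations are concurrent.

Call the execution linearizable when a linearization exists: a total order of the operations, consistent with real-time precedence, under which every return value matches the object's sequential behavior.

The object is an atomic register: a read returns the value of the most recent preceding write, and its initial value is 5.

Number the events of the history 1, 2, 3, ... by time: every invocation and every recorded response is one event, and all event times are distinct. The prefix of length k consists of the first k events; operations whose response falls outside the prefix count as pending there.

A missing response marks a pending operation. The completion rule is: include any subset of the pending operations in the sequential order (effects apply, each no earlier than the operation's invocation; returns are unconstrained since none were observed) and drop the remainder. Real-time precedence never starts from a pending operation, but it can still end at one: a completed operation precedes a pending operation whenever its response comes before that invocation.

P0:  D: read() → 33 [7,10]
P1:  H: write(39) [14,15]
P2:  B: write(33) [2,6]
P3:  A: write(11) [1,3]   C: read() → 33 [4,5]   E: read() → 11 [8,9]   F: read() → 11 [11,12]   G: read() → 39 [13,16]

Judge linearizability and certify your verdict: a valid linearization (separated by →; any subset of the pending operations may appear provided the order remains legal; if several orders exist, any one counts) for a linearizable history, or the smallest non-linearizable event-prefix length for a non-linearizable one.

already the first 9 events (up to E's response at time 9) admit no linearization; the first 8 still do
4 completed operations, 3 real-time-consistent orders — every atomic register replay fails
no completion choice of the 1 pending operation (D) rescues it — every subset was tried
one such order, A, B, C, E (pending dropped), breaks at step 4 where E read() → 11 is illegal
one such order, A, C, B, E (pending dropped), breaks at step 2 where C read() → 33 is illegal

not linearizable — minimal violating prefix: 9 events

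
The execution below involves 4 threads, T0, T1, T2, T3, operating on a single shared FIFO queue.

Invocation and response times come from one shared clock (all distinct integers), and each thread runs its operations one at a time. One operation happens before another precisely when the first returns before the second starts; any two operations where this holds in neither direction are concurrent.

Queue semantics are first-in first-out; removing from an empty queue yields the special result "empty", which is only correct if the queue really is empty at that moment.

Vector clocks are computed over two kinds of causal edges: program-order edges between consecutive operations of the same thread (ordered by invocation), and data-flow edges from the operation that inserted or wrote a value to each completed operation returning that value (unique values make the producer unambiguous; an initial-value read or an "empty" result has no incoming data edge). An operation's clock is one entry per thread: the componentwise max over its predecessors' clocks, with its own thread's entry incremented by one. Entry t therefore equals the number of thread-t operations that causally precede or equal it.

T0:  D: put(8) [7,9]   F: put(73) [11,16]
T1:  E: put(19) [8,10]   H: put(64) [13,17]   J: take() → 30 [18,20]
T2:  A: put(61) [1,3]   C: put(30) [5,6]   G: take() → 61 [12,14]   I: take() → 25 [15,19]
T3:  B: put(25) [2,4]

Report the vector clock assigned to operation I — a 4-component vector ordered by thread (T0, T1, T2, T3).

root op B, invoked 2: fresh clock plus T3's own tick → (0, 0, 0, 1)
root op A, invoked 1: fresh clock plus T2's own tick → (0, 0, 1, 0)
root op E, invoked 8: fresh clock plus T1's own tick → (0, 1, 0, 0)
root op D, invoked 7: fresh clock plus T0's own tick → (1, 0, 0, 0)
VC(C, invoked at 5): max of VC(A)=(0, 0, 1, 0), then +1 on thread T2 → (0, 0, 2, 0)
VC(H, invoked at 13): max of VC(E)=(0, 1, 0, 0), then +1 on thread T1 → (0, 2, 0, 0)
VC(F, invoked at 11): max of VC(D)=(1, 0, 0, 0), then +1 on thread T0 → (2, 0, 0, 0)
VC(G, invoked at 12): max of VC(A)=(0, 0, 1, 0), VC(C)=(0, 0, 2, 0), then +1 on thread T2 → (0, 0, 3, 0)
VC(I, invoked at 15): max of VC(B)=(0, 0, 0, 1), VC(G)=(0, 0, 3, 0), then +1 on thread T2 → (0, 0, 4, 1)
VC(J, invoked at 18): max of VC(C)=(0, 0, 2, 0), VC(H)=(0, 2, 0, 0), then +1 on thread T1 → (0, 3, 2, 0)
target: VC(I) = (0, 0, 4, 1)

(0, 0, 4, 1)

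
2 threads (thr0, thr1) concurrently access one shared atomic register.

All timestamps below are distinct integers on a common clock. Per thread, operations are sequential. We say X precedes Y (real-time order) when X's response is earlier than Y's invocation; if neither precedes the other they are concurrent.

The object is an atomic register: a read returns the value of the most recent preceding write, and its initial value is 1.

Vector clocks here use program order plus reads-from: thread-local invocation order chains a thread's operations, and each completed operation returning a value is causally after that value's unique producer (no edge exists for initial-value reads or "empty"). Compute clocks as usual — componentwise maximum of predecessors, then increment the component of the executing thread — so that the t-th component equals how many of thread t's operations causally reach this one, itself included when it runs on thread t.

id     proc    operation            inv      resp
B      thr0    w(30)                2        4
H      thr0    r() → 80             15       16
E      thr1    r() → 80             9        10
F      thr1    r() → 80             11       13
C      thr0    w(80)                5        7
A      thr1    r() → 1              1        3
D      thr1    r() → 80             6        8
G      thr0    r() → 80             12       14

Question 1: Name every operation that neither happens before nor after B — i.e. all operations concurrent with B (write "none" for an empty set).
B runs from 2 to 4; window-overlapping ops are concurrent
A [1,3]: concurrent
C [5,7]: after
D [6,8]: after
E [9,10]: after
F [11,13]: after
G [12,14]: after
H [15,16]: after

A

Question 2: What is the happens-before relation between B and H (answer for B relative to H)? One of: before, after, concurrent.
B spans [2,4], H spans [15,16]
resp(B)=4 < inv(H)=15

before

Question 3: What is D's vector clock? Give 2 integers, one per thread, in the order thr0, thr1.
VC(A, invoked at 1): no causal predecessors; +1 on thr1 → (0, 1)
VC(B, invoked at 2): no causal predecessors; +1 on thr0 → (1, 0)
from VC(B)=(1, 0), C (invoked 5) maxes components and bumps thr0 → (2, 0)
from VC(C)=(2, 0), G (invoked 12) maxes components and bumps thr0 → (3, 0)
from VC(A)=(0, 1), VC(C)=(2, 0), D (invoked 6) maxes components and bumps thr1 → (2, 2)
from VC(C)=(2, 0), VC(G)=(3, 0), H (invoked 15) maxes components and bumps thr0 → (4, 0)
from VC(C)=(2, 0), VC(D)=(2, 2), E (invoked 9) maxes components and bumps thr1 → (2, 3)
from VC(C)=(2, 0), VC(E)=(2, 3), F (invoked 11) maxes components and bumps thr1 → (2, 4)
target: VC(D) = (2, 2)

(2, 2)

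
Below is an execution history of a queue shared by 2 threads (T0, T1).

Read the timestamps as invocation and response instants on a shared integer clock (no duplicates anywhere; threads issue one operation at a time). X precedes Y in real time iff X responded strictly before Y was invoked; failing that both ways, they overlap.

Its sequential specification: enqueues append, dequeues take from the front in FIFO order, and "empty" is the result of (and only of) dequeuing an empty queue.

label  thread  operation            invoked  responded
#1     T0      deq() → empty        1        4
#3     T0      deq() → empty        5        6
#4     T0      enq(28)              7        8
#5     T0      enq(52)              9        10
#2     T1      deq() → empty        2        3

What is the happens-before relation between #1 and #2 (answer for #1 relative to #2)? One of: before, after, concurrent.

concurrent

#1 spans [1,4], #2 spans [2,3]
the intervals overlap in both directions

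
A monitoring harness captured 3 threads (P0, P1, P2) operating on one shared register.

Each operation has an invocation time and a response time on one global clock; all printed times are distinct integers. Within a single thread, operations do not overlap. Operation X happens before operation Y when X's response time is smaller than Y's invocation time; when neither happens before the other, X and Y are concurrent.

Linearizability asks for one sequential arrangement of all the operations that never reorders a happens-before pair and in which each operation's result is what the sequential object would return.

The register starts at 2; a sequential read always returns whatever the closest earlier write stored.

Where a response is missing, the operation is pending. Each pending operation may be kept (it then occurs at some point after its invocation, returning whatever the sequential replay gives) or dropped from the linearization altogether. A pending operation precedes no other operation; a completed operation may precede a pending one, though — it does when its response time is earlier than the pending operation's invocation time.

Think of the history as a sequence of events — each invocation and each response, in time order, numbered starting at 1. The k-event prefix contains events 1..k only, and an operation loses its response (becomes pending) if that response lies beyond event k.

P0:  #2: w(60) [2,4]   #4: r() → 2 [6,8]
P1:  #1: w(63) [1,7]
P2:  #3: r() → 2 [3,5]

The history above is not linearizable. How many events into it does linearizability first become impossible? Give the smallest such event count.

events 1..7 are linearizable, e.g. via #3, #1, #2:
after step 1 (#3 r() → 2): value 2
after step 2 (#1 w(63)): value 63
after step 3 (#2 w(60)): value 60
include event 8 — #4 responding at 8 — and every candidate order breaks
for example #1, #2, #3, #4 fails at step 3: #3 r() → 2 is not legal there
for example #1, #3, #2, #4 fails at step 2: #3 r() → 2 is not legal there

8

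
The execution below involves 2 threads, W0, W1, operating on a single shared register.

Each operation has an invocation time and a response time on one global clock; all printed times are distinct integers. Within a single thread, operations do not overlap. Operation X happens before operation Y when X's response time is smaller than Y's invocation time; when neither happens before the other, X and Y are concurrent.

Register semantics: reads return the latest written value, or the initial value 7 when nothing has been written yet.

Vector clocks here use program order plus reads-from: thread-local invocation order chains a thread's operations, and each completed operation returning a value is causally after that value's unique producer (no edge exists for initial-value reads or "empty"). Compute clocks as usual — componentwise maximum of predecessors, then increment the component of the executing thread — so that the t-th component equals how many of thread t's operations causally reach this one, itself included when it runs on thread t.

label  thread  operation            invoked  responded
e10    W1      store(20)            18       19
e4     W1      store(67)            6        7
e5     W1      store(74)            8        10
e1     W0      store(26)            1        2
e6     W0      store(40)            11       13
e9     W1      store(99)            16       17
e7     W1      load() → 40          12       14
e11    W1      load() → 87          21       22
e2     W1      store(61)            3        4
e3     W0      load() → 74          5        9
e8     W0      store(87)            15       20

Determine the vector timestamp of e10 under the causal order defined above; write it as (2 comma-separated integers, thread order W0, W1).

(3, 6)

VC(e2, invoked at 3): no causal predecessors; +1 on W1 → (0, 1)
VC(e1, invoked at 1): no causal predecessors; +1 on W0 → (1, 0)
merge at e4 (invoked 6): VC(e2)=(0, 1), own-thread bump on W1 → (0, 2)
merge at e5 (invoked 8): VC(e4)=(0, 2), own-thread bump on W1 → (0, 3)
merge at e3 (invoked 5): VC(e1)=(1, 0), VC(e5)=(0, 3), own-thread bump on W0 → (2, 3)
merge at e6 (invoked 11): VC(e3)=(2, 3), own-thread bump on W0 → (3, 3)
merge at e7 (invoked 12): VC(e5)=(0, 3), VC(e6)=(3, 3), own-thread bump on W1 → (3, 4)
merge at e8 (invoked 15): VC(e6)=(3, 3), own-thread bump on W0 → (4, 3)
merge at e9 (invoked 16): VC(e7)=(3, 4), own-thread bump on W1 → (3, 5)
merge at e10 (invoked 18): VC(e9)=(3, 5), own-thread bump on W1 → (3, 6)
merge at e11 (invoked 21): VC(e8)=(4, 3), VC(e10)=(3, 6), own-thread bump on W1 → (4, 7)
target: VC(e10) = (3, 6)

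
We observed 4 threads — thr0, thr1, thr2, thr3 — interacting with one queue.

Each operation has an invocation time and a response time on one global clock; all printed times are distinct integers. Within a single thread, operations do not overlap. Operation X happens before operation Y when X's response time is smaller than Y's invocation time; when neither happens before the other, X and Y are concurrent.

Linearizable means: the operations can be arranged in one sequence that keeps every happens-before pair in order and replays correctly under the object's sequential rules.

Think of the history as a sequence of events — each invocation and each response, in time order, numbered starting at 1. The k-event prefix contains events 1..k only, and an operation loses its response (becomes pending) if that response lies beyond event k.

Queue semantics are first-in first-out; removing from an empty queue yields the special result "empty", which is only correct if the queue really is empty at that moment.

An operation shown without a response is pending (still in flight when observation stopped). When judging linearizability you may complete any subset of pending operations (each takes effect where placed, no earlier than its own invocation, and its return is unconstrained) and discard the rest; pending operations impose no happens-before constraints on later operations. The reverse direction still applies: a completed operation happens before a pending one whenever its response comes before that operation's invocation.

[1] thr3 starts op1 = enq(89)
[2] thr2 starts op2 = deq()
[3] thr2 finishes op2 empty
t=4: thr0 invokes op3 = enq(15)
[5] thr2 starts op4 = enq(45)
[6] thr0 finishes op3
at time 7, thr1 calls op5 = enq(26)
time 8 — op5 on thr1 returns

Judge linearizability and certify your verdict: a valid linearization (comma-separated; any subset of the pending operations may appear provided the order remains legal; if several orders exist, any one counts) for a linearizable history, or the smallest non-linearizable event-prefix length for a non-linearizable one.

linearizable — witness: op2, op1, op3, op4, op5

1. op2 deq() → empty, leaving queue <>
2. op1 enq(89) (pending, included), leaving queue <89>
3. op3 enq(15), leaving queue <89,15>
4. op4 enq(45) (pending, included), leaving queue <89,15,45>
5. op5 enq(26), leaving queue <89,15,45,26>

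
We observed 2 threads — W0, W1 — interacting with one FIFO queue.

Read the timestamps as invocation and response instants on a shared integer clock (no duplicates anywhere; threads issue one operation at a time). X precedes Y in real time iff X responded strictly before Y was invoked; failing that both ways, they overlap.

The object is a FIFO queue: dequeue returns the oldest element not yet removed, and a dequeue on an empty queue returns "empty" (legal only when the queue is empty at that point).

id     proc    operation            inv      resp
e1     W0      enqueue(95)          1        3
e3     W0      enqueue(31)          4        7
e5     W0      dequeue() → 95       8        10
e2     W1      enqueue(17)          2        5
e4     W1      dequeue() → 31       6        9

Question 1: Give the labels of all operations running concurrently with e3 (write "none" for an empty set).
e2, e4

e3 spans [4,7]: anything still running between times 4 and 7 counts as concurrent
e1 [1,3]: before
e2 [2,5]: concurrent
e4 [6,9]: concurrent
e5 [8,10]: after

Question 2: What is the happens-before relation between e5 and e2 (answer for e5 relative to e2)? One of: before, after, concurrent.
after

e5 spans [8,10], e2 spans [2,5]
resp(e2)=5 < inv(e5)=8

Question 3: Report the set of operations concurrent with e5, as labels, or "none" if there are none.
e4

overlap test against e5 [8,10]: concurrent iff the interval meets 8..10
e1 [1,3]: before
e2 [2,5]: before
e3 [4,7]: before
e4 [6,9]: concurrent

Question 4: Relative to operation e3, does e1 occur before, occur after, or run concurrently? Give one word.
before

e1 spans [1,3], e3 spans [4,7]
resp(e1)=3 < inv(e3)=4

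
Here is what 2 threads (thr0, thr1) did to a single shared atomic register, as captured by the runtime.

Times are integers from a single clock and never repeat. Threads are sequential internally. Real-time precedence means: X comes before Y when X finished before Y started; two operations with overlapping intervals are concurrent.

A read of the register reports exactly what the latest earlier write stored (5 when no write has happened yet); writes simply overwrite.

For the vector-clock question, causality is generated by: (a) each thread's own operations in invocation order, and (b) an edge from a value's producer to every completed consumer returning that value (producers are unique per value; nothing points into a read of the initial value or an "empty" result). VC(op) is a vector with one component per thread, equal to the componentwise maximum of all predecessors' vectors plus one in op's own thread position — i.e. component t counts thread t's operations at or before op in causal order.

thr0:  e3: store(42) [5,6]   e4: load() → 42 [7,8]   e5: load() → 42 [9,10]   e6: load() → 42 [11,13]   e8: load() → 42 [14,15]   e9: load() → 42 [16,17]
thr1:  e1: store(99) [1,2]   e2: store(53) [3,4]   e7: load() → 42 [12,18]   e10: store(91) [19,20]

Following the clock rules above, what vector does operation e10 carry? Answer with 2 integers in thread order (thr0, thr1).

(1, 4)

VC(e1, invoked at 1): no causal predecessors; +1 on thr1 → (0, 1)
VC(e3, invoked at 5): no causal predecessors; +1 on thr0 → (1, 0)
invoked at 3, e2 merges VC(e1)=(0, 1) and bumps thr1's slot → (0, 2)
invoked at 7, e4 merges VC(e3)=(1, 0) and bumps thr0's slot → (2, 0)
invoked at 9, e5 merges VC(e3)=(1, 0), VC(e4)=(2, 0) and bumps thr0's slot → (3, 0)
invoked at 12, e7 merges VC(e2)=(0, 2), VC(e3)=(1, 0) and bumps thr1's slot → (1, 3)
invoked at 11, e6 merges VC(e3)=(1, 0), VC(e5)=(3, 0) and bumps thr0's slot → (4, 0)
invoked at 19, e10 merges VC(e7)=(1, 3) and bumps thr1's slot → (1, 4)
invoked at 14, e8 merges VC(e3)=(1, 0), VC(e6)=(4, 0) and bumps thr0's slot → (5, 0)
invoked at 16, e9 merges VC(e3)=(1, 0), VC(e8)=(5, 0) and bumps thr0's slot → (6, 0)
target: VC(e10) = (1, 4)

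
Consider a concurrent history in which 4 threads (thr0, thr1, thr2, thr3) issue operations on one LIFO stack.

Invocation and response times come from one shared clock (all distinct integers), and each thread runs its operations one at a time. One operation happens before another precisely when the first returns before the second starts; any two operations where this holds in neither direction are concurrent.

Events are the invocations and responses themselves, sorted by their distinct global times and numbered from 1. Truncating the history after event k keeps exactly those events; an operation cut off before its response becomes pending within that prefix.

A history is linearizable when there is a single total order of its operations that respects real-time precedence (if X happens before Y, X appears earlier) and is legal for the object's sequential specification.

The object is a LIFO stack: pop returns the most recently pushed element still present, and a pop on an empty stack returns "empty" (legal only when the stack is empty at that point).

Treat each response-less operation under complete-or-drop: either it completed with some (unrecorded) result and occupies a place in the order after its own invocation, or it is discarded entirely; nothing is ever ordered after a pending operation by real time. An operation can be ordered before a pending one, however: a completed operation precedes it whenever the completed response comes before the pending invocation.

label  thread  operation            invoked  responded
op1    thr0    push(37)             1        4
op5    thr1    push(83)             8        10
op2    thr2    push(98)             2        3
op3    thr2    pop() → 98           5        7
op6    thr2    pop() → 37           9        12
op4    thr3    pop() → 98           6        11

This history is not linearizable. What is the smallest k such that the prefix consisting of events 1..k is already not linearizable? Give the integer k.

events 1..10 are linearizable; a witness order is op1, op2, op3, op4, op5:
after step 1 (op1 push(37)): stack <37>
after step 2 (op2 push(98)): stack <37,98>
after step 3 (op3 pop() → 98): stack <37>
after step 4 (op4 pop() (pending, included)): stack <>
after step 5 (op5 push(83)): stack <83>
event 11 — op4's response, time 11 — after it, nothing linearizes
completion choices over the 1 pending operation (op6) were checked; none helps
take op1, op2, op3, op4, op5 (pending dropped): step 4 already fails, because op4 pop() → 98 cannot occur there
take op1, op2, op3, op5, op4 (pending dropped): step 5 already fails, because op4 pop() → 98 cannot occur there

11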